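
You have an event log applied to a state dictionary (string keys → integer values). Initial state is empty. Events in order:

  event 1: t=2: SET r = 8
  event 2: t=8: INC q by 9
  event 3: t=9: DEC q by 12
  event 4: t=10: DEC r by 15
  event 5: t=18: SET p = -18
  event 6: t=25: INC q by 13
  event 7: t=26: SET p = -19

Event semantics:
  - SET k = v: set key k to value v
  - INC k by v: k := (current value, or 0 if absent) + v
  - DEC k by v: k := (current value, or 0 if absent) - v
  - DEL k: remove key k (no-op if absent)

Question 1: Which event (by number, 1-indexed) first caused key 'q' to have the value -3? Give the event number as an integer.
Looking for first event where q becomes -3:
  event 2: q = 9
  event 3: q 9 -> -3  <-- first match

Answer: 3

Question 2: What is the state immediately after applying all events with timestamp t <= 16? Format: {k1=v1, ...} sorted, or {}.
Answer: {q=-3, r=-7}

Derivation:
Apply events with t <= 16 (4 events):
  after event 1 (t=2: SET r = 8): {r=8}
  after event 2 (t=8: INC q by 9): {q=9, r=8}
  after event 3 (t=9: DEC q by 12): {q=-3, r=8}
  after event 4 (t=10: DEC r by 15): {q=-3, r=-7}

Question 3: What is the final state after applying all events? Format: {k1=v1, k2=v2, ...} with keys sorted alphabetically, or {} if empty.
Answer: {p=-19, q=10, r=-7}

Derivation:
  after event 1 (t=2: SET r = 8): {r=8}
  after event 2 (t=8: INC q by 9): {q=9, r=8}
  after event 3 (t=9: DEC q by 12): {q=-3, r=8}
  after event 4 (t=10: DEC r by 15): {q=-3, r=-7}
  after event 5 (t=18: SET p = -18): {p=-18, q=-3, r=-7}
  after event 6 (t=25: INC q by 13): {p=-18, q=10, r=-7}
  after event 7 (t=26: SET p = -19): {p=-19, q=10, r=-7}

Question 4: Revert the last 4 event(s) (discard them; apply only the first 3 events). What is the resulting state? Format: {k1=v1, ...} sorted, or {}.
Keep first 3 events (discard last 4):
  after event 1 (t=2: SET r = 8): {r=8}
  after event 2 (t=8: INC q by 9): {q=9, r=8}
  after event 3 (t=9: DEC q by 12): {q=-3, r=8}

Answer: {q=-3, r=8}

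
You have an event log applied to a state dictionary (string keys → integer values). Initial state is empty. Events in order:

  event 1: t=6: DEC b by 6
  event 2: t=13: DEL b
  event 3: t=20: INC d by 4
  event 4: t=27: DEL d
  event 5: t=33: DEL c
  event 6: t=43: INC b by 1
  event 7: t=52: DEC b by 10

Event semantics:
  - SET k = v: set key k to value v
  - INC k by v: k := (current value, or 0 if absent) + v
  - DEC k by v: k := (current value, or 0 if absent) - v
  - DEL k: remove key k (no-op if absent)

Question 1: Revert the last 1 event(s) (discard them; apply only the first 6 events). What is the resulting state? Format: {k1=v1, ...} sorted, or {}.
Keep first 6 events (discard last 1):
  after event 1 (t=6: DEC b by 6): {b=-6}
  after event 2 (t=13: DEL b): {}
  after event 3 (t=20: INC d by 4): {d=4}
  after event 4 (t=27: DEL d): {}
  after event 5 (t=33: DEL c): {}
  after event 6 (t=43: INC b by 1): {b=1}

Answer: {b=1}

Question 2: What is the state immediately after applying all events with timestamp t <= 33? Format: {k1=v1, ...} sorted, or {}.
Answer: {}

Derivation:
Apply events with t <= 33 (5 events):
  after event 1 (t=6: DEC b by 6): {b=-6}
  after event 2 (t=13: DEL b): {}
  after event 3 (t=20: INC d by 4): {d=4}
  after event 4 (t=27: DEL d): {}
  after event 5 (t=33: DEL c): {}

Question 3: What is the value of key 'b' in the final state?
Track key 'b' through all 7 events:
  event 1 (t=6: DEC b by 6): b (absent) -> -6
  event 2 (t=13: DEL b): b -6 -> (absent)
  event 3 (t=20: INC d by 4): b unchanged
  event 4 (t=27: DEL d): b unchanged
  event 5 (t=33: DEL c): b unchanged
  event 6 (t=43: INC b by 1): b (absent) -> 1
  event 7 (t=52: DEC b by 10): b 1 -> -9
Final: b = -9

Answer: -9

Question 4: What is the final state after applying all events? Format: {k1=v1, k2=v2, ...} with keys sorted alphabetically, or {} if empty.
  after event 1 (t=6: DEC b by 6): {b=-6}
  after event 2 (t=13: DEL b): {}
  after event 3 (t=20: INC d by 4): {d=4}
  after event 4 (t=27: DEL d): {}
  after event 5 (t=33: DEL c): {}
  after event 6 (t=43: INC b by 1): {b=1}
  after event 7 (t=52: DEC b by 10): {b=-9}

Answer: {b=-9}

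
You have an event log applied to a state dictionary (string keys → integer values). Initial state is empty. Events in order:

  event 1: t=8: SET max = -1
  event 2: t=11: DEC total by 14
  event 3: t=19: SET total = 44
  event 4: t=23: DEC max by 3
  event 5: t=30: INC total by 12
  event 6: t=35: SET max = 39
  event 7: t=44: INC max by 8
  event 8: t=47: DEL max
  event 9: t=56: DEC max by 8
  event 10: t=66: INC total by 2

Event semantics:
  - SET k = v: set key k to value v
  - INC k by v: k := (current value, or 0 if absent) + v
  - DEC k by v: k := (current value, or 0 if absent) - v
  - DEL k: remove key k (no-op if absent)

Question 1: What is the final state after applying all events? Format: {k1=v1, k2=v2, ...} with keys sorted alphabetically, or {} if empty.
Answer: {max=-8, total=58}

Derivation:
  after event 1 (t=8: SET max = -1): {max=-1}
  after event 2 (t=11: DEC total by 14): {max=-1, total=-14}
  after event 3 (t=19: SET total = 44): {max=-1, total=44}
  after event 4 (t=23: DEC max by 3): {max=-4, total=44}
  after event 5 (t=30: INC total by 12): {max=-4, total=56}
  after event 6 (t=35: SET max = 39): {max=39, total=56}
  after event 7 (t=44: INC max by 8): {max=47, total=56}
  after event 8 (t=47: DEL max): {total=56}
  after event 9 (t=56: DEC max by 8): {max=-8, total=56}
  after event 10 (t=66: INC total by 2): {max=-8, total=58}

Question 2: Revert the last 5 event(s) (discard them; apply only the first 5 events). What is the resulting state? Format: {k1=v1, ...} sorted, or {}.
Answer: {max=-4, total=56}

Derivation:
Keep first 5 events (discard last 5):
  after event 1 (t=8: SET max = -1): {max=-1}
  after event 2 (t=11: DEC total by 14): {max=-1, total=-14}
  after event 3 (t=19: SET total = 44): {max=-1, total=44}
  after event 4 (t=23: DEC max by 3): {max=-4, total=44}
  after event 5 (t=30: INC total by 12): {max=-4, total=56}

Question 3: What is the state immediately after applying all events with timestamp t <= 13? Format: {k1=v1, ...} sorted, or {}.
Apply events with t <= 13 (2 events):
  after event 1 (t=8: SET max = -1): {max=-1}
  after event 2 (t=11: DEC total by 14): {max=-1, total=-14}

Answer: {max=-1, total=-14}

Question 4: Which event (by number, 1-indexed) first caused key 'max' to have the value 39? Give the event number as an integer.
Looking for first event where max becomes 39:
  event 1: max = -1
  event 2: max = -1
  event 3: max = -1
  event 4: max = -4
  event 5: max = -4
  event 6: max -4 -> 39  <-- first match

Answer: 6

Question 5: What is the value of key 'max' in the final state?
Track key 'max' through all 10 events:
  event 1 (t=8: SET max = -1): max (absent) -> -1
  event 2 (t=11: DEC total by 14): max unchanged
  event 3 (t=19: SET total = 44): max unchanged
  event 4 (t=23: DEC max by 3): max -1 -> -4
  event 5 (t=30: INC total by 12): max unchanged
  event 6 (t=35: SET max = 39): max -4 -> 39
  event 7 (t=44: INC max by 8): max 39 -> 47
  event 8 (t=47: DEL max): max 47 -> (absent)
  event 9 (t=56: DEC max by 8): max (absent) -> -8
  event 10 (t=66: INC total by 2): max unchanged
Final: max = -8

Answer: -8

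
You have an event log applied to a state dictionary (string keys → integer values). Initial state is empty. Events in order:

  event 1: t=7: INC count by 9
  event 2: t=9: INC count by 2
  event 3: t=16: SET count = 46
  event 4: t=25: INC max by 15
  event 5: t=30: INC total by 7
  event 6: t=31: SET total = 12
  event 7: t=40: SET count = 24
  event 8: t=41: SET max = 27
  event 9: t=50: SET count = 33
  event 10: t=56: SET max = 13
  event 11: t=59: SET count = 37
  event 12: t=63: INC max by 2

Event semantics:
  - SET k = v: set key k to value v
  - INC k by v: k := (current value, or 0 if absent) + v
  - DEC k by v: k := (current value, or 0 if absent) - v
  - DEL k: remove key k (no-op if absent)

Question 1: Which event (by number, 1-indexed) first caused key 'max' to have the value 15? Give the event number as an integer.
Looking for first event where max becomes 15:
  event 4: max (absent) -> 15  <-- first match

Answer: 4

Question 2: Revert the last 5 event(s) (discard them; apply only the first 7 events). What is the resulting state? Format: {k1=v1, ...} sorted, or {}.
Keep first 7 events (discard last 5):
  after event 1 (t=7: INC count by 9): {count=9}
  after event 2 (t=9: INC count by 2): {count=11}
  after event 3 (t=16: SET count = 46): {count=46}
  after event 4 (t=25: INC max by 15): {count=46, max=15}
  after event 5 (t=30: INC total by 7): {count=46, max=15, total=7}
  after event 6 (t=31: SET total = 12): {count=46, max=15, total=12}
  after event 7 (t=40: SET count = 24): {count=24, max=15, total=12}

Answer: {count=24, max=15, total=12}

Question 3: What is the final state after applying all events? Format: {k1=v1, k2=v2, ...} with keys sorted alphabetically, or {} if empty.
Answer: {count=37, max=15, total=12}

Derivation:
  after event 1 (t=7: INC count by 9): {count=9}
  after event 2 (t=9: INC count by 2): {count=11}
  after event 3 (t=16: SET count = 46): {count=46}
  after event 4 (t=25: INC max by 15): {count=46, max=15}
  after event 5 (t=30: INC total by 7): {count=46, max=15, total=7}
  after event 6 (t=31: SET total = 12): {count=46, max=15, total=12}
  after event 7 (t=40: SET count = 24): {count=24, max=15, total=12}
  after event 8 (t=41: SET max = 27): {count=24, max=27, total=12}
  after event 9 (t=50: SET count = 33): {count=33, max=27, total=12}
  after event 10 (t=56: SET max = 13): {count=33, max=13, total=12}
  after event 11 (t=59: SET count = 37): {count=37, max=13, total=12}
  after event 12 (t=63: INC max by 2): {count=37, max=15, total=12}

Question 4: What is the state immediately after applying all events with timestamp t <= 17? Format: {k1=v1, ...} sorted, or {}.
Apply events with t <= 17 (3 events):
  after event 1 (t=7: INC count by 9): {count=9}
  after event 2 (t=9: INC count by 2): {count=11}
  after event 3 (t=16: SET count = 46): {count=46}

Answer: {count=46}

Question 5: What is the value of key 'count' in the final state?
Answer: 37

Derivation:
Track key 'count' through all 12 events:
  event 1 (t=7: INC count by 9): count (absent) -> 9
  event 2 (t=9: INC count by 2): count 9 -> 11
  event 3 (t=16: SET count = 46): count 11 -> 46
  event 4 (t=25: INC max by 15): count unchanged
  event 5 (t=30: INC total by 7): count unchanged
  event 6 (t=31: SET total = 12): count unchanged
  event 7 (t=40: SET count = 24): count 46 -> 24
  event 8 (t=41: SET max = 27): count unchanged
  event 9 (t=50: SET count = 33): count 24 -> 33
  event 10 (t=56: SET max = 13): count unchanged
  event 11 (t=59: SET count = 37): count 33 -> 37
  event 12 (t=63: INC max by 2): count unchanged
Final: count = 37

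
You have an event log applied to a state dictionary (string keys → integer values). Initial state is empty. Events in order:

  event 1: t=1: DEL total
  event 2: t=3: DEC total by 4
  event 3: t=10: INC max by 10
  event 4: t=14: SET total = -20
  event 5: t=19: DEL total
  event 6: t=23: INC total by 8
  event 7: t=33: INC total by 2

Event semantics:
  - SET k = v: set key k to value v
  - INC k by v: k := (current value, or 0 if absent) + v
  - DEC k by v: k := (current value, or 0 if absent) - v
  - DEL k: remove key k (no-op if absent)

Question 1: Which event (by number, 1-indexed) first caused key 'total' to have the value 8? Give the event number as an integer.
Looking for first event where total becomes 8:
  event 2: total = -4
  event 3: total = -4
  event 4: total = -20
  event 5: total = (absent)
  event 6: total (absent) -> 8  <-- first match

Answer: 6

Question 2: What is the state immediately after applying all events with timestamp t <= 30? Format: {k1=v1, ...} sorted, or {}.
Answer: {max=10, total=8}

Derivation:
Apply events with t <= 30 (6 events):
  after event 1 (t=1: DEL total): {}
  after event 2 (t=3: DEC total by 4): {total=-4}
  after event 3 (t=10: INC max by 10): {max=10, total=-4}
  after event 4 (t=14: SET total = -20): {max=10, total=-20}
  after event 5 (t=19: DEL total): {max=10}
  after event 6 (t=23: INC total by 8): {max=10, total=8}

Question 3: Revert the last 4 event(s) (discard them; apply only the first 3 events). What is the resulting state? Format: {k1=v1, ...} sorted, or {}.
Answer: {max=10, total=-4}

Derivation:
Keep first 3 events (discard last 4):
  after event 1 (t=1: DEL total): {}
  after event 2 (t=3: DEC total by 4): {total=-4}
  after event 3 (t=10: INC max by 10): {max=10, total=-4}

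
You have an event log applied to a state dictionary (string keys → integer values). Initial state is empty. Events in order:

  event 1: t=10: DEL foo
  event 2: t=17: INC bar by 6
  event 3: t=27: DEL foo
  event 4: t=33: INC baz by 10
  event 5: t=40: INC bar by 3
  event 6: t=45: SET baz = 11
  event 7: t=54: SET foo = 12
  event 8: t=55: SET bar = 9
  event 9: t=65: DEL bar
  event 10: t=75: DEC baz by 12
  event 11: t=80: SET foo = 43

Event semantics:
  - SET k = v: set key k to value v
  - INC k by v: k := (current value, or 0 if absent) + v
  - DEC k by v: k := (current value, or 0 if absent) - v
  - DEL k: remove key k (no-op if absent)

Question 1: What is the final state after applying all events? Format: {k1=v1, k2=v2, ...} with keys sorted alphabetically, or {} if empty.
  after event 1 (t=10: DEL foo): {}
  after event 2 (t=17: INC bar by 6): {bar=6}
  after event 3 (t=27: DEL foo): {bar=6}
  after event 4 (t=33: INC baz by 10): {bar=6, baz=10}
  after event 5 (t=40: INC bar by 3): {bar=9, baz=10}
  after event 6 (t=45: SET baz = 11): {bar=9, baz=11}
  after event 7 (t=54: SET foo = 12): {bar=9, baz=11, foo=12}
  after event 8 (t=55: SET bar = 9): {bar=9, baz=11, foo=12}
  after event 9 (t=65: DEL bar): {baz=11, foo=12}
  after event 10 (t=75: DEC baz by 12): {baz=-1, foo=12}
  after event 11 (t=80: SET foo = 43): {baz=-1, foo=43}

Answer: {baz=-1, foo=43}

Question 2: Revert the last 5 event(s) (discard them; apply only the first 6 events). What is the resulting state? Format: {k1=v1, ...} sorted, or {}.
Answer: {bar=9, baz=11}

Derivation:
Keep first 6 events (discard last 5):
  after event 1 (t=10: DEL foo): {}
  after event 2 (t=17: INC bar by 6): {bar=6}
  after event 3 (t=27: DEL foo): {bar=6}
  after event 4 (t=33: INC baz by 10): {bar=6, baz=10}
  after event 5 (t=40: INC bar by 3): {bar=9, baz=10}
  after event 6 (t=45: SET baz = 11): {bar=9, baz=11}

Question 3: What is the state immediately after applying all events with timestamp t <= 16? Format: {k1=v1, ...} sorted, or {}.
Answer: {}

Derivation:
Apply events with t <= 16 (1 events):
  after event 1 (t=10: DEL foo): {}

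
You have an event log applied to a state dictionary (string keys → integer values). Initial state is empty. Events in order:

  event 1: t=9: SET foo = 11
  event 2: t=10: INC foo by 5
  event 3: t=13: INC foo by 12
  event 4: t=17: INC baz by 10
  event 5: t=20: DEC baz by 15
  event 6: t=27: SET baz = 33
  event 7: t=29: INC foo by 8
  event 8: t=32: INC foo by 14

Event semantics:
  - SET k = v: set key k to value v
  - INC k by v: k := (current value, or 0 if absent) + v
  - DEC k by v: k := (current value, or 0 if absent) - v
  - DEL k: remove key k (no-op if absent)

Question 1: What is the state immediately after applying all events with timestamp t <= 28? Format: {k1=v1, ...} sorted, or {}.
Answer: {baz=33, foo=28}

Derivation:
Apply events with t <= 28 (6 events):
  after event 1 (t=9: SET foo = 11): {foo=11}
  after event 2 (t=10: INC foo by 5): {foo=16}
  after event 3 (t=13: INC foo by 12): {foo=28}
  after event 4 (t=17: INC baz by 10): {baz=10, foo=28}
  after event 5 (t=20: DEC baz by 15): {baz=-5, foo=28}
  after event 6 (t=27: SET baz = 33): {baz=33, foo=28}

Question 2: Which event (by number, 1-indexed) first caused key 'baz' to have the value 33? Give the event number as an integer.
Looking for first event where baz becomes 33:
  event 4: baz = 10
  event 5: baz = -5
  event 6: baz -5 -> 33  <-- first match

Answer: 6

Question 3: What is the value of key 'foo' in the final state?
Answer: 50

Derivation:
Track key 'foo' through all 8 events:
  event 1 (t=9: SET foo = 11): foo (absent) -> 11
  event 2 (t=10: INC foo by 5): foo 11 -> 16
  event 3 (t=13: INC foo by 12): foo 16 -> 28
  event 4 (t=17: INC baz by 10): foo unchanged
  event 5 (t=20: DEC baz by 15): foo unchanged
  event 6 (t=27: SET baz = 33): foo unchanged
  event 7 (t=29: INC foo by 8): foo 28 -> 36
  event 8 (t=32: INC foo by 14): foo 36 -> 50
Final: foo = 50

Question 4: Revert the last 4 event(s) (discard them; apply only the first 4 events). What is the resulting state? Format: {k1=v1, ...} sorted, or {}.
Answer: {baz=10, foo=28}

Derivation:
Keep first 4 events (discard last 4):
  after event 1 (t=9: SET foo = 11): {foo=11}
  after event 2 (t=10: INC foo by 5): {foo=16}
  after event 3 (t=13: INC foo by 12): {foo=28}
  after event 4 (t=17: INC baz by 10): {baz=10, foo=28}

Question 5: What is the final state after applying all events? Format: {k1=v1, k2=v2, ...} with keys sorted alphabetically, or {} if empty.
Answer: {baz=33, foo=50}

Derivation:
  after event 1 (t=9: SET foo = 11): {foo=11}
  after event 2 (t=10: INC foo by 5): {foo=16}
  after event 3 (t=13: INC foo by 12): {foo=28}
  after event 4 (t=17: INC baz by 10): {baz=10, foo=28}
  after event 5 (t=20: DEC baz by 15): {baz=-5, foo=28}
  after event 6 (t=27: SET baz = 33): {baz=33, foo=28}
  after event 7 (t=29: INC foo by 8): {baz=33, foo=36}
  after event 8 (t=32: INC foo by 14): {baz=33, foo=50}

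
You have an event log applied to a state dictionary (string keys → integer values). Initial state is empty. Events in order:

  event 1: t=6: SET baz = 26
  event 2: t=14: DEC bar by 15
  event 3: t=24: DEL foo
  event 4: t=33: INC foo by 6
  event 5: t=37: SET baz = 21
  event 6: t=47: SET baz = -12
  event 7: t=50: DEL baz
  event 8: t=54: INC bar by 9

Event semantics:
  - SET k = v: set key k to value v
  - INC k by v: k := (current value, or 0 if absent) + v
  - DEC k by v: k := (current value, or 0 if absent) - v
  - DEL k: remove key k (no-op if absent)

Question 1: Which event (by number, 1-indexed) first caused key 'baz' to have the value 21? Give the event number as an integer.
Looking for first event where baz becomes 21:
  event 1: baz = 26
  event 2: baz = 26
  event 3: baz = 26
  event 4: baz = 26
  event 5: baz 26 -> 21  <-- first match

Answer: 5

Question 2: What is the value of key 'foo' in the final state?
Answer: 6

Derivation:
Track key 'foo' through all 8 events:
  event 1 (t=6: SET baz = 26): foo unchanged
  event 2 (t=14: DEC bar by 15): foo unchanged
  event 3 (t=24: DEL foo): foo (absent) -> (absent)
  event 4 (t=33: INC foo by 6): foo (absent) -> 6
  event 5 (t=37: SET baz = 21): foo unchanged
  event 6 (t=47: SET baz = -12): foo unchanged
  event 7 (t=50: DEL baz): foo unchanged
  event 8 (t=54: INC bar by 9): foo unchanged
Final: foo = 6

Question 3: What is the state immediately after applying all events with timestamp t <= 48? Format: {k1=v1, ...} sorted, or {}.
Answer: {bar=-15, baz=-12, foo=6}

Derivation:
Apply events with t <= 48 (6 events):
  after event 1 (t=6: SET baz = 26): {baz=26}
  after event 2 (t=14: DEC bar by 15): {bar=-15, baz=26}
  after event 3 (t=24: DEL foo): {bar=-15, baz=26}
  after event 4 (t=33: INC foo by 6): {bar=-15, baz=26, foo=6}
  after event 5 (t=37: SET baz = 21): {bar=-15, baz=21, foo=6}
  after event 6 (t=47: SET baz = -12): {bar=-15, baz=-12, foo=6}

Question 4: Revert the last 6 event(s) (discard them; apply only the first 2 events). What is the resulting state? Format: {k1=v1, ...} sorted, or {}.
Answer: {bar=-15, baz=26}

Derivation:
Keep first 2 events (discard last 6):
  after event 1 (t=6: SET baz = 26): {baz=26}
  after event 2 (t=14: DEC bar by 15): {bar=-15, baz=26}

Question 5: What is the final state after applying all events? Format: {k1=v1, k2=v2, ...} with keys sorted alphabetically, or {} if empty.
  after event 1 (t=6: SET baz = 26): {baz=26}
  after event 2 (t=14: DEC bar by 15): {bar=-15, baz=26}
  after event 3 (t=24: DEL foo): {bar=-15, baz=26}
  after event 4 (t=33: INC foo by 6): {bar=-15, baz=26, foo=6}
  after event 5 (t=37: SET baz = 21): {bar=-15, baz=21, foo=6}
  after event 6 (t=47: SET baz = -12): {bar=-15, baz=-12, foo=6}
  after event 7 (t=50: DEL baz): {bar=-15, foo=6}
  after event 8 (t=54: INC bar by 9): {bar=-6, foo=6}

Answer: {bar=-6, foo=6}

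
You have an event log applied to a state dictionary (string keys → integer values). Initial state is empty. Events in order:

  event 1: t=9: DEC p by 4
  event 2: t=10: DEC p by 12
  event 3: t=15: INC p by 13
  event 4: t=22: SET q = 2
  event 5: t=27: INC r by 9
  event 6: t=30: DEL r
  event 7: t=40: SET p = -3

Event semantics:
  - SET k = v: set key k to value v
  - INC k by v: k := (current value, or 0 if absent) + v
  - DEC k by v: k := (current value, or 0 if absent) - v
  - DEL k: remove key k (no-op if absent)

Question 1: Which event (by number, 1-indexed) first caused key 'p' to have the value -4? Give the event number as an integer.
Looking for first event where p becomes -4:
  event 1: p (absent) -> -4  <-- first match

Answer: 1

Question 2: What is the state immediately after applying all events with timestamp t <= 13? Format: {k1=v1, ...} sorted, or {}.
Answer: {p=-16}

Derivation:
Apply events with t <= 13 (2 events):
  after event 1 (t=9: DEC p by 4): {p=-4}
  after event 2 (t=10: DEC p by 12): {p=-16}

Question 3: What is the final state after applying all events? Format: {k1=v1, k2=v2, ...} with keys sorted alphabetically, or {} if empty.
  after event 1 (t=9: DEC p by 4): {p=-4}
  after event 2 (t=10: DEC p by 12): {p=-16}
  after event 3 (t=15: INC p by 13): {p=-3}
  after event 4 (t=22: SET q = 2): {p=-3, q=2}
  after event 5 (t=27: INC r by 9): {p=-3, q=2, r=9}
  after event 6 (t=30: DEL r): {p=-3, q=2}
  after event 7 (t=40: SET p = -3): {p=-3, q=2}

Answer: {p=-3, q=2}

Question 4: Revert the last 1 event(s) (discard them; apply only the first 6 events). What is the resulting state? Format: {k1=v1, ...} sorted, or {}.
Keep first 6 events (discard last 1):
  after event 1 (t=9: DEC p by 4): {p=-4}
  after event 2 (t=10: DEC p by 12): {p=-16}
  after event 3 (t=15: INC p by 13): {p=-3}
  after event 4 (t=22: SET q = 2): {p=-3, q=2}
  after event 5 (t=27: INC r by 9): {p=-3, q=2, r=9}
  after event 6 (t=30: DEL r): {p=-3, q=2}

Answer: {p=-3, q=2}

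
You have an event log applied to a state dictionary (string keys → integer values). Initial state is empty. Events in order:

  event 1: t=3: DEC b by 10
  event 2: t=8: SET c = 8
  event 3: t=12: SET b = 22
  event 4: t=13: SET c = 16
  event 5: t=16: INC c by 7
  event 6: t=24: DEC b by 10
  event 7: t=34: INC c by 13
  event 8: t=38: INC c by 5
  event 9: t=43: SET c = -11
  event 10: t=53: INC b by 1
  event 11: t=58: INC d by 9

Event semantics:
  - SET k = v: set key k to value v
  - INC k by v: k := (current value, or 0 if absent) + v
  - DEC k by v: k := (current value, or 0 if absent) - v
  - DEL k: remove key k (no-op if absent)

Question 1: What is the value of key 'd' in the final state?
Track key 'd' through all 11 events:
  event 1 (t=3: DEC b by 10): d unchanged
  event 2 (t=8: SET c = 8): d unchanged
  event 3 (t=12: SET b = 22): d unchanged
  event 4 (t=13: SET c = 16): d unchanged
  event 5 (t=16: INC c by 7): d unchanged
  event 6 (t=24: DEC b by 10): d unchanged
  event 7 (t=34: INC c by 13): d unchanged
  event 8 (t=38: INC c by 5): d unchanged
  event 9 (t=43: SET c = -11): d unchanged
  event 10 (t=53: INC b by 1): d unchanged
  event 11 (t=58: INC d by 9): d (absent) -> 9
Final: d = 9

Answer: 9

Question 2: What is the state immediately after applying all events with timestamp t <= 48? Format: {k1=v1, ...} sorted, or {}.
Apply events with t <= 48 (9 events):
  after event 1 (t=3: DEC b by 10): {b=-10}
  after event 2 (t=8: SET c = 8): {b=-10, c=8}
  after event 3 (t=12: SET b = 22): {b=22, c=8}
  after event 4 (t=13: SET c = 16): {b=22, c=16}
  after event 5 (t=16: INC c by 7): {b=22, c=23}
  after event 6 (t=24: DEC b by 10): {b=12, c=23}
  after event 7 (t=34: INC c by 13): {b=12, c=36}
  after event 8 (t=38: INC c by 5): {b=12, c=41}
  after event 9 (t=43: SET c = -11): {b=12, c=-11}

Answer: {b=12, c=-11}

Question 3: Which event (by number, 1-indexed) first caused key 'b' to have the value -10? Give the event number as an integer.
Looking for first event where b becomes -10:
  event 1: b (absent) -> -10  <-- first match

Answer: 1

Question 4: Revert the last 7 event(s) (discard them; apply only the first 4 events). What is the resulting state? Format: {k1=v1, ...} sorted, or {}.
Answer: {b=22, c=16}

Derivation:
Keep first 4 events (discard last 7):
  after event 1 (t=3: DEC b by 10): {b=-10}
  after event 2 (t=8: SET c = 8): {b=-10, c=8}
  after event 3 (t=12: SET b = 22): {b=22, c=8}
  after event 4 (t=13: SET c = 16): {b=22, c=16}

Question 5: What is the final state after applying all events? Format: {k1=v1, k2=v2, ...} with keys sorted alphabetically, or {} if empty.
  after event 1 (t=3: DEC b by 10): {b=-10}
  after event 2 (t=8: SET c = 8): {b=-10, c=8}
  after event 3 (t=12: SET b = 22): {b=22, c=8}
  after event 4 (t=13: SET c = 16): {b=22, c=16}
  after event 5 (t=16: INC c by 7): {b=22, c=23}
  after event 6 (t=24: DEC b by 10): {b=12, c=23}
  after event 7 (t=34: INC c by 13): {b=12, c=36}
  after event 8 (t=38: INC c by 5): {b=12, c=41}
  after event 9 (t=43: SET c = -11): {b=12, c=-11}
  after event 10 (t=53: INC b by 1): {b=13, c=-11}
  after event 11 (t=58: INC d by 9): {b=13, c=-11, d=9}

Answer: {b=13, c=-11, d=9}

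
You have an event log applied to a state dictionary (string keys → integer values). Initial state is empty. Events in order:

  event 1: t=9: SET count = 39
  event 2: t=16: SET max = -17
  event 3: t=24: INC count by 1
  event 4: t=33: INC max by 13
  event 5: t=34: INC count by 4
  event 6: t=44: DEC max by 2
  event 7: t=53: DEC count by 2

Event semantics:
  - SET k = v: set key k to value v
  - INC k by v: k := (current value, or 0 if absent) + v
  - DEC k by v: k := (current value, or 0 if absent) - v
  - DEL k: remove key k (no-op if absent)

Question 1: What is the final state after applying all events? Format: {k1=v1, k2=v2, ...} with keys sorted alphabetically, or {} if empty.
Answer: {count=42, max=-6}

Derivation:
  after event 1 (t=9: SET count = 39): {count=39}
  after event 2 (t=16: SET max = -17): {count=39, max=-17}
  after event 3 (t=24: INC count by 1): {count=40, max=-17}
  after event 4 (t=33: INC max by 13): {count=40, max=-4}
  after event 5 (t=34: INC count by 4): {count=44, max=-4}
  after event 6 (t=44: DEC max by 2): {count=44, max=-6}
  after event 7 (t=53: DEC count by 2): {count=42, max=-6}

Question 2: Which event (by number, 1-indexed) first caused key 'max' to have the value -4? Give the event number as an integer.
Looking for first event where max becomes -4:
  event 2: max = -17
  event 3: max = -17
  event 4: max -17 -> -4  <-- first match

Answer: 4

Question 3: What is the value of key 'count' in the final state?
Track key 'count' through all 7 events:
  event 1 (t=9: SET count = 39): count (absent) -> 39
  event 2 (t=16: SET max = -17): count unchanged
  event 3 (t=24: INC count by 1): count 39 -> 40
  event 4 (t=33: INC max by 13): count unchanged
  event 5 (t=34: INC count by 4): count 40 -> 44
  event 6 (t=44: DEC max by 2): count unchanged
  event 7 (t=53: DEC count by 2): count 44 -> 42
Final: count = 42

Answer: 42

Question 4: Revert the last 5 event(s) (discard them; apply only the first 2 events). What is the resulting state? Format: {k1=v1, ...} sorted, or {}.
Keep first 2 events (discard last 5):
  after event 1 (t=9: SET count = 39): {count=39}
  after event 2 (t=16: SET max = -17): {count=39, max=-17}

Answer: {count=39, max=-17}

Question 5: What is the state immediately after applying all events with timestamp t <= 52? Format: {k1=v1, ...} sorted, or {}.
Answer: {count=44, max=-6}

Derivation:
Apply events with t <= 52 (6 events):
  after event 1 (t=9: SET count = 39): {count=39}
  after event 2 (t=16: SET max = -17): {count=39, max=-17}
  after event 3 (t=24: INC count by 1): {count=40, max=-17}
  after event 4 (t=33: INC max by 13): {count=40, max=-4}
  after event 5 (t=34: INC count by 4): {count=44, max=-4}
  after event 6 (t=44: DEC max by 2): {count=44, max=-6}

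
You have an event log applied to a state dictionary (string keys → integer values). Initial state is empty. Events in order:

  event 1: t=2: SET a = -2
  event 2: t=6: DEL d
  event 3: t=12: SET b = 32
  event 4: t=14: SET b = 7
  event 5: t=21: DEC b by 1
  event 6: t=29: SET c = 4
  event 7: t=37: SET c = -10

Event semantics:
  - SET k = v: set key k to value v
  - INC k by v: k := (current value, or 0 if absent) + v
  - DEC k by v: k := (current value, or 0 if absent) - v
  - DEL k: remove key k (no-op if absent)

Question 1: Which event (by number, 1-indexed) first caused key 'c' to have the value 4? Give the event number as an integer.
Looking for first event where c becomes 4:
  event 6: c (absent) -> 4  <-- first match

Answer: 6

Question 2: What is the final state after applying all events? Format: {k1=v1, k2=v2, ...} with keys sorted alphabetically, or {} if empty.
  after event 1 (t=2: SET a = -2): {a=-2}
  after event 2 (t=6: DEL d): {a=-2}
  after event 3 (t=12: SET b = 32): {a=-2, b=32}
  after event 4 (t=14: SET b = 7): {a=-2, b=7}
  after event 5 (t=21: DEC b by 1): {a=-2, b=6}
  after event 6 (t=29: SET c = 4): {a=-2, b=6, c=4}
  after event 7 (t=37: SET c = -10): {a=-2, b=6, c=-10}

Answer: {a=-2, b=6, c=-10}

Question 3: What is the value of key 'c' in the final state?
Track key 'c' through all 7 events:
  event 1 (t=2: SET a = -2): c unchanged
  event 2 (t=6: DEL d): c unchanged
  event 3 (t=12: SET b = 32): c unchanged
  event 4 (t=14: SET b = 7): c unchanged
  event 5 (t=21: DEC b by 1): c unchanged
  event 6 (t=29: SET c = 4): c (absent) -> 4
  event 7 (t=37: SET c = -10): c 4 -> -10
Final: c = -10

Answer: -10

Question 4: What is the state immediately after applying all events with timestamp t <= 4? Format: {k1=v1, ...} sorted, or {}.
Answer: {a=-2}

Derivation:
Apply events with t <= 4 (1 events):
  after event 1 (t=2: SET a = -2): {a=-2}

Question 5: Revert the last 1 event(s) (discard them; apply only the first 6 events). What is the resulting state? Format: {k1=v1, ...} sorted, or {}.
Keep first 6 events (discard last 1):
  after event 1 (t=2: SET a = -2): {a=-2}
  after event 2 (t=6: DEL d): {a=-2}
  after event 3 (t=12: SET b = 32): {a=-2, b=32}
  after event 4 (t=14: SET b = 7): {a=-2, b=7}
  after event 5 (t=21: DEC b by 1): {a=-2, b=6}
  after event 6 (t=29: SET c = 4): {a=-2, b=6, c=4}

Answer: {a=-2, b=6, c=4}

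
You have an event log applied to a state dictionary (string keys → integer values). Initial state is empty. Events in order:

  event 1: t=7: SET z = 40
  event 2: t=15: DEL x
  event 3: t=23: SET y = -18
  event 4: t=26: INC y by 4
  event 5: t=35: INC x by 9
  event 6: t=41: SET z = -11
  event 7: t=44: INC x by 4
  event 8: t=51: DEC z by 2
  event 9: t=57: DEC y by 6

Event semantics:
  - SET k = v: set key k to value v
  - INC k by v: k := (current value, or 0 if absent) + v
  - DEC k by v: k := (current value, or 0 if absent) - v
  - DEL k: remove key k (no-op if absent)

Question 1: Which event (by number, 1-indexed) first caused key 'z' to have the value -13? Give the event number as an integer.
Looking for first event where z becomes -13:
  event 1: z = 40
  event 2: z = 40
  event 3: z = 40
  event 4: z = 40
  event 5: z = 40
  event 6: z = -11
  event 7: z = -11
  event 8: z -11 -> -13  <-- first match

Answer: 8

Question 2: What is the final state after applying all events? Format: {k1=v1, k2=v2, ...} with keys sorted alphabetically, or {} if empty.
  after event 1 (t=7: SET z = 40): {z=40}
  after event 2 (t=15: DEL x): {z=40}
  after event 3 (t=23: SET y = -18): {y=-18, z=40}
  after event 4 (t=26: INC y by 4): {y=-14, z=40}
  after event 5 (t=35: INC x by 9): {x=9, y=-14, z=40}
  after event 6 (t=41: SET z = -11): {x=9, y=-14, z=-11}
  after event 7 (t=44: INC x by 4): {x=13, y=-14, z=-11}
  after event 8 (t=51: DEC z by 2): {x=13, y=-14, z=-13}
  after event 9 (t=57: DEC y by 6): {x=13, y=-20, z=-13}

Answer: {x=13, y=-20, z=-13}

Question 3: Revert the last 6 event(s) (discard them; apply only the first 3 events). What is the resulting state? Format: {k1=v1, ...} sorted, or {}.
Keep first 3 events (discard last 6):
  after event 1 (t=7: SET z = 40): {z=40}
  after event 2 (t=15: DEL x): {z=40}
  after event 3 (t=23: SET y = -18): {y=-18, z=40}

Answer: {y=-18, z=40}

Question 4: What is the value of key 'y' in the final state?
Answer: -20

Derivation:
Track key 'y' through all 9 events:
  event 1 (t=7: SET z = 40): y unchanged
  event 2 (t=15: DEL x): y unchanged
  event 3 (t=23: SET y = -18): y (absent) -> -18
  event 4 (t=26: INC y by 4): y -18 -> -14
  event 5 (t=35: INC x by 9): y unchanged
  event 6 (t=41: SET z = -11): y unchanged
  event 7 (t=44: INC x by 4): y unchanged
  event 8 (t=51: DEC z by 2): y unchanged
  event 9 (t=57: DEC y by 6): y -14 -> -20
Final: y = -20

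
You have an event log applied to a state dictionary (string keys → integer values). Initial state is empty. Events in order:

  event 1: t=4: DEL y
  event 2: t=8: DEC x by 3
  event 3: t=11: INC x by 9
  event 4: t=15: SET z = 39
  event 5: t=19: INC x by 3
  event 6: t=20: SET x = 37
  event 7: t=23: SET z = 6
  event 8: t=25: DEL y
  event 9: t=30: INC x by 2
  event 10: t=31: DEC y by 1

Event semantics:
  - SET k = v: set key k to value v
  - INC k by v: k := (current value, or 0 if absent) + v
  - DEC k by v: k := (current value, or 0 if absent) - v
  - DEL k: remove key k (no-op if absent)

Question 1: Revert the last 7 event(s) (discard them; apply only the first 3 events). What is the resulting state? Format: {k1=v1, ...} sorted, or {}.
Keep first 3 events (discard last 7):
  after event 1 (t=4: DEL y): {}
  after event 2 (t=8: DEC x by 3): {x=-3}
  after event 3 (t=11: INC x by 9): {x=6}

Answer: {x=6}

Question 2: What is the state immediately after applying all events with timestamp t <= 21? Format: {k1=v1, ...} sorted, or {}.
Answer: {x=37, z=39}

Derivation:
Apply events with t <= 21 (6 events):
  after event 1 (t=4: DEL y): {}
  after event 2 (t=8: DEC x by 3): {x=-3}
  after event 3 (t=11: INC x by 9): {x=6}
  after event 4 (t=15: SET z = 39): {x=6, z=39}
  after event 5 (t=19: INC x by 3): {x=9, z=39}
  after event 6 (t=20: SET x = 37): {x=37, z=39}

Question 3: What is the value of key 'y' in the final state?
Answer: -1

Derivation:
Track key 'y' through all 10 events:
  event 1 (t=4: DEL y): y (absent) -> (absent)
  event 2 (t=8: DEC x by 3): y unchanged
  event 3 (t=11: INC x by 9): y unchanged
  event 4 (t=15: SET z = 39): y unchanged
  event 5 (t=19: INC x by 3): y unchanged
  event 6 (t=20: SET x = 37): y unchanged
  event 7 (t=23: SET z = 6): y unchanged
  event 8 (t=25: DEL y): y (absent) -> (absent)
  event 9 (t=30: INC x by 2): y unchanged
  event 10 (t=31: DEC y by 1): y (absent) -> -1
Final: y = -1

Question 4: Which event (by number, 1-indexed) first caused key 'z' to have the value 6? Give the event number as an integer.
Answer: 7

Derivation:
Looking for first event where z becomes 6:
  event 4: z = 39
  event 5: z = 39
  event 6: z = 39
  event 7: z 39 -> 6  <-- first match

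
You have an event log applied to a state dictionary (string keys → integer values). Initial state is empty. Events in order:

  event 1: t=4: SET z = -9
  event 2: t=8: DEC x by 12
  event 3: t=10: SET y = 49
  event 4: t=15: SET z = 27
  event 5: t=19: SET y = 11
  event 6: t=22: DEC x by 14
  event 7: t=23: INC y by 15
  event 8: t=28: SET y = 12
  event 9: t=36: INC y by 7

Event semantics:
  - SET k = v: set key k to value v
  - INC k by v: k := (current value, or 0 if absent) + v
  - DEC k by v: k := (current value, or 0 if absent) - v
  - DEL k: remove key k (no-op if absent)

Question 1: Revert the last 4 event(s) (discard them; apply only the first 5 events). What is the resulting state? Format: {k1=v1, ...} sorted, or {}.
Keep first 5 events (discard last 4):
  after event 1 (t=4: SET z = -9): {z=-9}
  after event 2 (t=8: DEC x by 12): {x=-12, z=-9}
  after event 3 (t=10: SET y = 49): {x=-12, y=49, z=-9}
  after event 4 (t=15: SET z = 27): {x=-12, y=49, z=27}
  after event 5 (t=19: SET y = 11): {x=-12, y=11, z=27}

Answer: {x=-12, y=11, z=27}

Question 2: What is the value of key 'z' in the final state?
Track key 'z' through all 9 events:
  event 1 (t=4: SET z = -9): z (absent) -> -9
  event 2 (t=8: DEC x by 12): z unchanged
  event 3 (t=10: SET y = 49): z unchanged
  event 4 (t=15: SET z = 27): z -9 -> 27
  event 5 (t=19: SET y = 11): z unchanged
  event 6 (t=22: DEC x by 14): z unchanged
  event 7 (t=23: INC y by 15): z unchanged
  event 8 (t=28: SET y = 12): z unchanged
  event 9 (t=36: INC y by 7): z unchanged
Final: z = 27

Answer: 27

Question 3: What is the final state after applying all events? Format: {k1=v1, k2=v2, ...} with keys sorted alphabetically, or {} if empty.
  after event 1 (t=4: SET z = -9): {z=-9}
  after event 2 (t=8: DEC x by 12): {x=-12, z=-9}
  after event 3 (t=10: SET y = 49): {x=-12, y=49, z=-9}
  after event 4 (t=15: SET z = 27): {x=-12, y=49, z=27}
  after event 5 (t=19: SET y = 11): {x=-12, y=11, z=27}
  after event 6 (t=22: DEC x by 14): {x=-26, y=11, z=27}
  after event 7 (t=23: INC y by 15): {x=-26, y=26, z=27}
  after event 8 (t=28: SET y = 12): {x=-26, y=12, z=27}
  after event 9 (t=36: INC y by 7): {x=-26, y=19, z=27}

Answer: {x=-26, y=19, z=27}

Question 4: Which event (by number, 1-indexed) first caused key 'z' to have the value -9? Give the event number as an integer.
Answer: 1

Derivation:
Looking for first event where z becomes -9:
  event 1: z (absent) -> -9  <-- first match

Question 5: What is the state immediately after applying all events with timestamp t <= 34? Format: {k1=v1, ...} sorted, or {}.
Answer: {x=-26, y=12, z=27}

Derivation:
Apply events with t <= 34 (8 events):
  after event 1 (t=4: SET z = -9): {z=-9}
  after event 2 (t=8: DEC x by 12): {x=-12, z=-9}
  after event 3 (t=10: SET y = 49): {x=-12, y=49, z=-9}
  after event 4 (t=15: SET z = 27): {x=-12, y=49, z=27}
  after event 5 (t=19: SET y = 11): {x=-12, y=11, z=27}
  after event 6 (t=22: DEC x by 14): {x=-26, y=11, z=27}
  after event 7 (t=23: INC y by 15): {x=-26, y=26, z=27}
  after event 8 (t=28: SET y = 12): {x=-26, y=12, z=27}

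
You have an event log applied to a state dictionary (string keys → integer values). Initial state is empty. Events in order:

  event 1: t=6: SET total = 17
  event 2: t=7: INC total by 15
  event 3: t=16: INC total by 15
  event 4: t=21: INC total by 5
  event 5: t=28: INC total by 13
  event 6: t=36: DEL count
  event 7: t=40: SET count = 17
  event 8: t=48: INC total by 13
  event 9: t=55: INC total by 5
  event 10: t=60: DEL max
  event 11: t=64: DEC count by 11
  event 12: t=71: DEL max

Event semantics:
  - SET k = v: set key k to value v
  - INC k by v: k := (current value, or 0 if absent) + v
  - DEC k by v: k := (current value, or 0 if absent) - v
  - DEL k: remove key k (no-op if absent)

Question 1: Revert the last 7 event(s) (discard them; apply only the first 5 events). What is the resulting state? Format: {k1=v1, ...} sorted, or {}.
Keep first 5 events (discard last 7):
  after event 1 (t=6: SET total = 17): {total=17}
  after event 2 (t=7: INC total by 15): {total=32}
  after event 3 (t=16: INC total by 15): {total=47}
  after event 4 (t=21: INC total by 5): {total=52}
  after event 5 (t=28: INC total by 13): {total=65}

Answer: {total=65}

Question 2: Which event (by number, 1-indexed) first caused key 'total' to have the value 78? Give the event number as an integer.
Answer: 8

Derivation:
Looking for first event where total becomes 78:
  event 1: total = 17
  event 2: total = 32
  event 3: total = 47
  event 4: total = 52
  event 5: total = 65
  event 6: total = 65
  event 7: total = 65
  event 8: total 65 -> 78  <-- first match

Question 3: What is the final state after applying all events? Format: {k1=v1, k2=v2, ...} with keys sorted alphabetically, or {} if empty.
Answer: {count=6, total=83}

Derivation:
  after event 1 (t=6: SET total = 17): {total=17}
  after event 2 (t=7: INC total by 15): {total=32}
  after event 3 (t=16: INC total by 15): {total=47}
  after event 4 (t=21: INC total by 5): {total=52}
  after event 5 (t=28: INC total by 13): {total=65}
  after event 6 (t=36: DEL count): {total=65}
  after event 7 (t=40: SET count = 17): {count=17, total=65}
  after event 8 (t=48: INC total by 13): {count=17, total=78}
  after event 9 (t=55: INC total by 5): {count=17, total=83}
  after event 10 (t=60: DEL max): {count=17, total=83}
  after event 11 (t=64: DEC count by 11): {count=6, total=83}
  after event 12 (t=71: DEL max): {count=6, total=83}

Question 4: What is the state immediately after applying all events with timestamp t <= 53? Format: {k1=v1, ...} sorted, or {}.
Answer: {count=17, total=78}

Derivation:
Apply events with t <= 53 (8 events):
  after event 1 (t=6: SET total = 17): {total=17}
  after event 2 (t=7: INC total by 15): {total=32}
  after event 3 (t=16: INC total by 15): {total=47}
  after event 4 (t=21: INC total by 5): {total=52}
  after event 5 (t=28: INC total by 13): {total=65}
  after event 6 (t=36: DEL count): {total=65}
  after event 7 (t=40: SET count = 17): {count=17, total=65}
  after event 8 (t=48: INC total by 13): {count=17, total=78}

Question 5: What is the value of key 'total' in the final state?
Track key 'total' through all 12 events:
  event 1 (t=6: SET total = 17): total (absent) -> 17
  event 2 (t=7: INC total by 15): total 17 -> 32
  event 3 (t=16: INC total by 15): total 32 -> 47
  event 4 (t=21: INC total by 5): total 47 -> 52
  event 5 (t=28: INC total by 13): total 52 -> 65
  event 6 (t=36: DEL count): total unchanged
  event 7 (t=40: SET count = 17): total unchanged
  event 8 (t=48: INC total by 13): total 65 -> 78
  event 9 (t=55: INC total by 5): total 78 -> 83
  event 10 (t=60: DEL max): total unchanged
  event 11 (t=64: DEC count by 11): total unchanged
  event 12 (t=71: DEL max): total unchanged
Final: total = 83

Answer: 83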